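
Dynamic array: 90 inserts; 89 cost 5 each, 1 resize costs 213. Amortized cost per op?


Formula: Amortized cost = Total cost / Operations
Total cost = (89 * 5) + (1 * 213)
Total cost = 445 + 213 = 658
Amortized = 658 / 90 = 7.3111

7.3111


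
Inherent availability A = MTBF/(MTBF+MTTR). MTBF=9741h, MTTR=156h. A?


Availability = MTBF / (MTBF + MTTR)
Availability = 9741 / (9741 + 156)
Availability = 9741 / 9897
Availability = 98.4238%

98.4238%


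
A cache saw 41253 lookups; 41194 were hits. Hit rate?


Formula: hit rate = hits / (hits + misses) * 100
hit rate = 41194 / (41194 + 59) * 100
hit rate = 41194 / 41253 * 100
hit rate = 99.86%

99.86%


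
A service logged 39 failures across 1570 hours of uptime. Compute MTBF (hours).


Formula: MTBF = Total operating time / Number of failures
MTBF = 1570 / 39
MTBF = 40.26 hours

40.26 hours


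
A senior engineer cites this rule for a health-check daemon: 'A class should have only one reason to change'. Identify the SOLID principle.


This describes the Single Responsibility Principle (SRP)

Single Responsibility Principle (SRP)


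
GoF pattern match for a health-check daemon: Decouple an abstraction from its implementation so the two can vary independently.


This matches the Bridge pattern

Bridge


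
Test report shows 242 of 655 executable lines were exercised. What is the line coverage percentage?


Coverage = covered / total * 100
Coverage = 242 / 655 * 100
Coverage = 36.95%

36.95%


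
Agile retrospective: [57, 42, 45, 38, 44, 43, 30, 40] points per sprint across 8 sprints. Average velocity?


Formula: Avg velocity = Total points / Number of sprints
Points: [57, 42, 45, 38, 44, 43, 30, 40]
Sum = 57 + 42 + 45 + 38 + 44 + 43 + 30 + 40 = 339
Avg velocity = 339 / 8 = 42.38 points/sprint

42.38 points/sprint


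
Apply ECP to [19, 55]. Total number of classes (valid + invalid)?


Valid range: [19, 55]
Class 1: x < 19 — invalid
Class 2: 19 ≤ x ≤ 55 — valid
Class 3: x > 55 — invalid
Total equivalence classes: 3

3 equivalence classes


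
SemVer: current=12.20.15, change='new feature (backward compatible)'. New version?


Current: 12.20.15
Change category: 'new feature (backward compatible)' → minor bump
SemVer rule: minor bump → increment MINOR, reset PATCH to 0 (MAJOR unchanged)
New: 12.21.0

12.21.0


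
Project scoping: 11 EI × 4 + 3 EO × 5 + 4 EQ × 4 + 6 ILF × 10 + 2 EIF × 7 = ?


UFP = EI*4 + EO*5 + EQ*4 + ILF*10 + EIF*7
UFP = 11*4 + 3*5 + 4*4 + 6*10 + 2*7
UFP = 44 + 15 + 16 + 60 + 14
UFP = 149

149


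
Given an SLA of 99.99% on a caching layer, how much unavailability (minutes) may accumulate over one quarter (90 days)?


Formula: allowed downtime = period * (100 - SLA) / 100
Period (quarter (90 days)) = 129600 minutes
Unavailability fraction = (100 - 99.99) / 100
Allowed downtime = 129600 * (100 - 99.99) / 100
Allowed downtime = 12.96 minutes

12.96 minutes


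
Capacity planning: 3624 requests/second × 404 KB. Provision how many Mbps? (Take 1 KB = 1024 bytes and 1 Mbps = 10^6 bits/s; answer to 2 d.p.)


Formula: Mbps = payload_bytes * RPS * 8 / 1e6
Payload per request = 404 KB = 404 * 1024 = 413696 bytes
Total bytes/sec = 413696 * 3624 = 1499234304
Total bits/sec = 1499234304 * 8 = 11993874432
Mbps = 11993874432 / 1e6 = 11993.87

11993.87 Mbps


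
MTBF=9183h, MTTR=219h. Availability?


Availability = MTBF / (MTBF + MTTR)
Availability = 9183 / (9183 + 219)
Availability = 9183 / 9402
Availability = 97.6707%

97.6707%


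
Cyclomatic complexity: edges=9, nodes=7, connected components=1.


Formula: V(G) = E - N + 2P
V(G) = 9 - 7 + 2*1
V(G) = 2 + 2
V(G) = 4

4


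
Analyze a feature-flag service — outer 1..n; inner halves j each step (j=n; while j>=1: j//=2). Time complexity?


Reasoning: n times log n
Complexity: O(n log n)

O(n log n)


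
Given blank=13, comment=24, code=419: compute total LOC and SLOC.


Total LOC = blank + comment + code
Total LOC = 13 + 24 + 419 = 456
SLOC (source only) = code = 419

Total LOC: 456, SLOC: 419


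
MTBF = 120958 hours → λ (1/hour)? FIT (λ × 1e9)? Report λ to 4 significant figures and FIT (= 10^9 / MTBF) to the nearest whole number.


Formula: λ = 1 / MTBF; FIT = λ × 1e9 = 1e9 / MTBF
λ = 1 / 120958 ≈ 8.267e-06 failures/hour
FIT = 1e9 / 120958 ≈ 8267 failures per 1e9 hours (nearest whole number)

λ = 8.267e-06 /h, FIT = 8267


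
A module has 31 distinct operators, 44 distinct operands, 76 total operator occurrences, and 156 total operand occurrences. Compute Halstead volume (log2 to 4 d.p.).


Formula: V = N * log2(η), where N = N1 + N2 and η = η1 + η2
η = 31 + 44 = 75
N = 76 + 156 = 232
log2(75) ≈ 6.2288
V = 232 * 6.2288 = 1445.08

1445.08


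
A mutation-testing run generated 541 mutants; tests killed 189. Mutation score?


Mutation score = killed / total * 100
Mutation score = 189 / 541 * 100
Mutation score = 34.94%

34.94%


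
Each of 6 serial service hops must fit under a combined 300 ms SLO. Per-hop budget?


Formula: per_stage = total_budget / stages
per_stage = 300 / 6
per_stage = 50.0 ms

50.0 ms


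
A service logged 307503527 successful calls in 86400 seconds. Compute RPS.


Formula: throughput = requests / seconds
throughput = 307503527 / 86400
throughput = 3559.07 requests/second

3559.07 requests/second


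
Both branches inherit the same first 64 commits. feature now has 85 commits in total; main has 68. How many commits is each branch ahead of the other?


Common ancestor: commit #64
feature commits after divergence: 85 - 64 = 21
main commits after divergence: 68 - 64 = 4
feature is 21 commits ahead of main
main is 4 commits ahead of feature

feature ahead: 21, main ahead: 4


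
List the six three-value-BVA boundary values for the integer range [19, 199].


Range: [19, 199]
Boundaries: just below min, min, min+1, max-1, max, just above max
Values: [18, 19, 20, 198, 199, 200]

[18, 19, 20, 198, 199, 200]


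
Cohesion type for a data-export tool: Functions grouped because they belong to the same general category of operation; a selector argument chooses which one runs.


Reasoning: Grouped by category of activity, not by data or sequence
Type: Logical cohesion

Logical cohesion


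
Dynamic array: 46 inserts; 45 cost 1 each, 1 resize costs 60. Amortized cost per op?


Formula: Amortized cost = Total cost / Operations
Total cost = (45 * 1) + (1 * 60)
Total cost = 45 + 60 = 105
Amortized = 105 / 46 = 2.2826

2.2826


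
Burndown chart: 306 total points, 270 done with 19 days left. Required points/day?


Formula: Required rate = Remaining points / Days left
Remaining = 306 - 270 = 36 points
Required rate = 36 / 19 = 1.89 points/day

1.89 points/day


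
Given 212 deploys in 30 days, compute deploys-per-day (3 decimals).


Formula: deployments per day = releases / days
= 212 / 30
= 7.067 deploys/day
(equivalently, 49.47 deploys/week)

7.067 deploys/day


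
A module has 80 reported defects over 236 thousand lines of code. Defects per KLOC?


Defect density = defects / KLOC
Defect density = 80 / 236
Defect density = 0.339 defects/KLOC

0.339 defects/KLOC


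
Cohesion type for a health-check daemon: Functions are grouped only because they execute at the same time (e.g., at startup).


Reasoning: Related by timing only
Type: Temporal cohesion

Temporal cohesion


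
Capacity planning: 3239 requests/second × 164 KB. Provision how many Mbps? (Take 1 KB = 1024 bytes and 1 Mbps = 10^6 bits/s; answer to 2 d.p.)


Formula: Mbps = payload_bytes * RPS * 8 / 1e6
Payload per request = 164 KB = 164 * 1024 = 167936 bytes
Total bytes/sec = 167936 * 3239 = 543944704
Total bits/sec = 543944704 * 8 = 4351557632
Mbps = 4351557632 / 1e6 = 4351.56

4351.56 Mbps


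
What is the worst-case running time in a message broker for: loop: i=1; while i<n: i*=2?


Reasoning: i doubles each step so iterations are log2(n)
Complexity: O(log n)

O(log n)


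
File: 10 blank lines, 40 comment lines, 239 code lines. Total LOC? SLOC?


Total LOC = blank + comment + code
Total LOC = 10 + 40 + 239 = 289
SLOC (source only) = code = 239

Total LOC: 289, SLOC: 239


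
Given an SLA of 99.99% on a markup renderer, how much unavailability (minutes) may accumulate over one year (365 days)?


Formula: allowed downtime = period * (100 - SLA) / 100
Period (year (365 days)) = 525600 minutes
Unavailability fraction = (100 - 99.99) / 100
Allowed downtime = 525600 * (100 - 99.99) / 100
Allowed downtime = 52.56 minutes

52.56 minutes


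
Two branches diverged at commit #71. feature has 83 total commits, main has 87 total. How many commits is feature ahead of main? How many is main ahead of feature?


Common ancestor: commit #71
feature commits after divergence: 83 - 71 = 12
main commits after divergence: 87 - 71 = 16
feature is 12 commits ahead of main
main is 16 commits ahead of feature

feature ahead: 12, main ahead: 16


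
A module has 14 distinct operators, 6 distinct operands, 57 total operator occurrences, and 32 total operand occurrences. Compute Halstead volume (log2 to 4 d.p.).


Formula: V = N * log2(η), where N = N1 + N2 and η = η1 + η2
η = 14 + 6 = 20
N = 57 + 32 = 89
log2(20) ≈ 4.3219
V = 89 * 4.3219 = 384.65

384.65


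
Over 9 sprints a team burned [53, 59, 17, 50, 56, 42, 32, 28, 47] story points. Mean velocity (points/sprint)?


Formula: Avg velocity = Total points / Number of sprints
Points: [53, 59, 17, 50, 56, 42, 32, 28, 47]
Sum = 53 + 59 + 17 + 50 + 56 + 42 + 32 + 28 + 47 = 384
Avg velocity = 384 / 9 = 42.67 points/sprint

42.67 points/sprint


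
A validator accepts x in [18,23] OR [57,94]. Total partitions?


Valid ranges: [18,23] and [57,94]
Class 1: x < 18 — invalid
Class 2: 18 ≤ x ≤ 23 — valid
Class 3: 23 < x < 57 — invalid (gap between ranges)
Class 4: 57 ≤ x ≤ 94 — valid
Class 5: x > 94 — invalid
Total equivalence classes: 5

5 equivalence classes


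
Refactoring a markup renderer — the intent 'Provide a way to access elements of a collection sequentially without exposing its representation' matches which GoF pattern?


This matches the Iterator pattern

Iterator


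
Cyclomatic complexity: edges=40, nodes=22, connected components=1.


Formula: V(G) = E - N + 2P
V(G) = 40 - 22 + 2*1
V(G) = 18 + 2
V(G) = 20

20


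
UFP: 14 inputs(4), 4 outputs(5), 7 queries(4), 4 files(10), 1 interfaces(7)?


UFP = EI*4 + EO*5 + EQ*4 + ILF*10 + EIF*7
UFP = 14*4 + 4*5 + 7*4 + 4*10 + 1*7
UFP = 56 + 20 + 28 + 40 + 7
UFP = 151

151


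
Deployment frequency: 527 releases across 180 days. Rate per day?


Formula: deployments per day = releases / days
= 527 / 180
= 2.928 deploys/day
(equivalently, 20.49 deploys/week)

2.928 deploys/day


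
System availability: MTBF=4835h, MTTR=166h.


Availability = MTBF / (MTBF + MTTR)
Availability = 4835 / (4835 + 166)
Availability = 4835 / 5001
Availability = 96.6807%

96.6807%


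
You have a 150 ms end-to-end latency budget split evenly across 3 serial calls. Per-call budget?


Formula: per_stage = total_budget / stages
per_stage = 150 / 3
per_stage = 50.0 ms

50.0 ms


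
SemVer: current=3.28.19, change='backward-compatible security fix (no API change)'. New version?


Current: 3.28.19
Change category: 'backward-compatible security fix (no API change)' → patch bump
SemVer rule: patch bump → increment PATCH (MAJOR and MINOR unchanged)
New: 3.28.20

3.28.20


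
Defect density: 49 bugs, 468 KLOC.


Defect density = defects / KLOC
Defect density = 49 / 468
Defect density = 0.105 defects/KLOC

0.105 defects/KLOC


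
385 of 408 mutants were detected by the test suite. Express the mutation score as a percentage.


Mutation score = killed / total * 100
Mutation score = 385 / 408 * 100
Mutation score = 94.36%

94.36%


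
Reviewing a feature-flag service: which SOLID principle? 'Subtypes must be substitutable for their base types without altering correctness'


This describes the Liskov Substitution Principle (LSP)

Liskov Substitution Principle (LSP)


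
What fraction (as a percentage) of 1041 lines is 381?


Coverage = covered / total * 100
Coverage = 381 / 1041 * 100
Coverage = 36.6%

36.6%


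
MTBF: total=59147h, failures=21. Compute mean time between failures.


Formula: MTBF = Total operating time / Number of failures
MTBF = 59147 / 21
MTBF = 2816.52 hours

2816.52 hours


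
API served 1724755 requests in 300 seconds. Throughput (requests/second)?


Formula: throughput = requests / seconds
throughput = 1724755 / 300
throughput = 5749.18 requests/second

5749.18 requests/second


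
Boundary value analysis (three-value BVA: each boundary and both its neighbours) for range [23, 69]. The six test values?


Range: [23, 69]
Boundaries: just below min, min, min+1, max-1, max, just above max
Values: [22, 23, 24, 68, 69, 70]

[22, 23, 24, 68, 69, 70]


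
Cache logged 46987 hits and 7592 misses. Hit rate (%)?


Formula: hit rate = hits / (hits + misses) * 100
hit rate = 46987 / (46987 + 7592) * 100
hit rate = 46987 / 54579 * 100
hit rate = 86.09%

86.09%


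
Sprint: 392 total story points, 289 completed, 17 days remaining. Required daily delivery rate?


Formula: Required rate = Remaining points / Days left
Remaining = 392 - 289 = 103 points
Required rate = 103 / 17 = 6.06 points/day

6.06 points/day


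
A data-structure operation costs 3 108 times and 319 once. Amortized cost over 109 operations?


Formula: Amortized cost = Total cost / Operations
Total cost = (108 * 3) + (1 * 319)
Total cost = 324 + 319 = 643
Amortized = 643 / 109 = 5.8991

5.8991


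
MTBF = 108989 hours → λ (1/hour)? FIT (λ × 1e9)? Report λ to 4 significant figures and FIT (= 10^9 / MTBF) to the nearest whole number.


Formula: λ = 1 / MTBF; FIT = λ × 1e9 = 1e9 / MTBF
λ = 1 / 108989 ≈ 9.175e-06 failures/hour
FIT = 1e9 / 108989 ≈ 9175 failures per 1e9 hours (nearest whole number)

λ = 9.175e-06 /h, FIT = 9175


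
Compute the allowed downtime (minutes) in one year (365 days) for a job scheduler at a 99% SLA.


Formula: allowed downtime = period * (100 - SLA) / 100
Period (year (365 days)) = 525600 minutes
Unavailability fraction = (100 - 99.0) / 100
Allowed downtime = 525600 * (100 - 99.0) / 100
Allowed downtime = 5256.0 minutes

5256.0 minutes


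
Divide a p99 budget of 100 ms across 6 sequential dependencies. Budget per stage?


Formula: per_stage = total_budget / stages
per_stage = 100 / 6
per_stage = 16.67 ms

16.67 ms


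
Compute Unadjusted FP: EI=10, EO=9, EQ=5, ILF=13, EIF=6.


UFP = EI*4 + EO*5 + EQ*4 + ILF*10 + EIF*7
UFP = 10*4 + 9*5 + 5*4 + 13*10 + 6*7
UFP = 40 + 45 + 20 + 130 + 42
UFP = 277

277


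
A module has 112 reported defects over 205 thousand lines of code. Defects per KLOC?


Defect density = defects / KLOC
Defect density = 112 / 205
Defect density = 0.546 defects/KLOC

0.546 defects/KLOC


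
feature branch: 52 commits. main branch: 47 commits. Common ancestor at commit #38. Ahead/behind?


Common ancestor: commit #38
feature commits after divergence: 52 - 38 = 14
main commits after divergence: 47 - 38 = 9
feature is 14 commits ahead of main
main is 9 commits ahead of feature

feature ahead: 14, main ahead: 9


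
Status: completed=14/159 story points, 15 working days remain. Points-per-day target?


Formula: Required rate = Remaining points / Days left
Remaining = 159 - 14 = 145 points
Required rate = 145 / 15 = 9.67 points/day

9.67 points/day


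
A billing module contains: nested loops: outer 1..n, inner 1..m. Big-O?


Reasoning: product of independent bounds
Complexity: O(n*m)

O(n*m)


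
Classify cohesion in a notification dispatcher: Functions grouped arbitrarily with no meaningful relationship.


Reasoning: Worst: random grouping
Type: Coincidental cohesion

Coincidental cohesion


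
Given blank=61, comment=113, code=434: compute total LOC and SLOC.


Total LOC = blank + comment + code
Total LOC = 61 + 113 + 434 = 608
SLOC (source only) = code = 434

Total LOC: 608, SLOC: 434


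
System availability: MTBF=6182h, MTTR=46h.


Availability = MTBF / (MTBF + MTTR)
Availability = 6182 / (6182 + 46)
Availability = 6182 / 6228
Availability = 99.2614%

99.2614%


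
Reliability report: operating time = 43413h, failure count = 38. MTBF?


Formula: MTBF = Total operating time / Number of failures
MTBF = 43413 / 38
MTBF = 1142.45 hours

1142.45 hours


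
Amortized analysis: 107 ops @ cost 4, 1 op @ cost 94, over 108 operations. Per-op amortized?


Formula: Amortized cost = Total cost / Operations
Total cost = (107 * 4) + (1 * 94)
Total cost = 428 + 94 = 522
Amortized = 522 / 108 = 4.8333

4.8333


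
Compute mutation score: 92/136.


Mutation score = killed / total * 100
Mutation score = 92 / 136 * 100
Mutation score = 67.65%

67.65%


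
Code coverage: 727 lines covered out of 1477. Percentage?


Coverage = covered / total * 100
Coverage = 727 / 1477 * 100
Coverage = 49.22%

49.22%


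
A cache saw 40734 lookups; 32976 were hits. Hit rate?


Formula: hit rate = hits / (hits + misses) * 100
hit rate = 32976 / (32976 + 7758) * 100
hit rate = 32976 / 40734 * 100
hit rate = 80.95%

80.95%


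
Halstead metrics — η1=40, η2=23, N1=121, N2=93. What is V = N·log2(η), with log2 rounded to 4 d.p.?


Formula: V = N * log2(η), where N = N1 + N2 and η = η1 + η2
η = 40 + 23 = 63
N = 121 + 93 = 214
log2(63) ≈ 5.9773
V = 214 * 5.9773 = 1279.14

1279.14


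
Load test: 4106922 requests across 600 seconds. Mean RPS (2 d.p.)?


Formula: throughput = requests / seconds
throughput = 4106922 / 600
throughput = 6844.87 requests/second

6844.87 requests/second


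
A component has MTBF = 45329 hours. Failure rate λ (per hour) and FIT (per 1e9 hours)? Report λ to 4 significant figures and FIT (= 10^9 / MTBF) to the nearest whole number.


Formula: λ = 1 / MTBF; FIT = λ × 1e9 = 1e9 / MTBF
λ = 1 / 45329 ≈ 2.206e-05 failures/hour
FIT = 1e9 / 45329 ≈ 22061 failures per 1e9 hours (nearest whole number)

λ = 2.206e-05 /h, FIT = 22061


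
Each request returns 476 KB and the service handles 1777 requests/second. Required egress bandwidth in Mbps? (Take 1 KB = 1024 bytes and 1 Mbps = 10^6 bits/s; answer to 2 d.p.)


Formula: Mbps = payload_bytes * RPS * 8 / 1e6
Payload per request = 476 KB = 476 * 1024 = 487424 bytes
Total bytes/sec = 487424 * 1777 = 866152448
Total bits/sec = 866152448 * 8 = 6929219584
Mbps = 6929219584 / 1e6 = 6929.22

6929.22 Mbps


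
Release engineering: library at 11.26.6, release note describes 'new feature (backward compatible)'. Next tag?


Current: 11.26.6
Change category: 'new feature (backward compatible)' → minor bump
SemVer rule: minor bump → increment MINOR, reset PATCH to 0 (MAJOR unchanged)
New: 11.27.0

11.27.0


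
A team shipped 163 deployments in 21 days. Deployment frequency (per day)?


Formula: deployments per day = releases / days
= 163 / 21
= 7.762 deploys/day
(equivalently, 54.33 deploys/week)

7.762 deploys/day


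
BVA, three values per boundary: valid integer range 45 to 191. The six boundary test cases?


Range: [45, 191]
Boundaries: just below min, min, min+1, max-1, max, just above max
Values: [44, 45, 46, 190, 191, 192]

[44, 45, 46, 190, 191, 192]


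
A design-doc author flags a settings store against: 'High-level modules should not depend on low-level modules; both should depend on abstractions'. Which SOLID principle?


This describes the Dependency Inversion Principle (DIP)

Dependency Inversion Principle (DIP)


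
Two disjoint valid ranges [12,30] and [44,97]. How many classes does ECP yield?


Valid ranges: [12,30] and [44,97]
Class 1: x < 12 — invalid
Class 2: 12 ≤ x ≤ 30 — valid
Class 3: 30 < x < 44 — invalid (gap between ranges)
Class 4: 44 ≤ x ≤ 97 — valid
Class 5: x > 97 — invalid
Total equivalence classes: 5

5 equivalence classes


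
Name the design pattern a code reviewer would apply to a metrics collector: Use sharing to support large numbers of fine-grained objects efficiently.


This matches the Flyweight pattern

Flyweight


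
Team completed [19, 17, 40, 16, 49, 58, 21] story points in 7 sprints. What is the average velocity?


Formula: Avg velocity = Total points / Number of sprints
Points: [19, 17, 40, 16, 49, 58, 21]
Sum = 19 + 17 + 40 + 16 + 49 + 58 + 21 = 220
Avg velocity = 220 / 7 = 31.43 points/sprint

31.43 points/sprint


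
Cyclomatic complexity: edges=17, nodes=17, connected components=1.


Formula: V(G) = E - N + 2P
V(G) = 17 - 17 + 2*1
V(G) = 0 + 2
V(G) = 2

2


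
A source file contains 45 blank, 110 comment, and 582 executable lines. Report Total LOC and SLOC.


Total LOC = blank + comment + code
Total LOC = 45 + 110 + 582 = 737
SLOC (source only) = code = 582

Total LOC: 737, SLOC: 582


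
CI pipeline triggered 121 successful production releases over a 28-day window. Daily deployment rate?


Formula: deployments per day = releases / days
= 121 / 28
= 4.321 deploys/day
(equivalently, 30.25 deploys/week)

4.321 deploys/day


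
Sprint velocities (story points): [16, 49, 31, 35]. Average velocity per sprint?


Formula: Avg velocity = Total points / Number of sprints
Points: [16, 49, 31, 35]
Sum = 16 + 49 + 31 + 35 = 131
Avg velocity = 131 / 4 = 32.75 points/sprint

32.75 points/sprint


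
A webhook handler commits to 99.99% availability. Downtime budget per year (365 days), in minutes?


Formula: allowed downtime = period * (100 - SLA) / 100
Period (year (365 days)) = 525600 minutes
Unavailability fraction = (100 - 99.99) / 100
Allowed downtime = 525600 * (100 - 99.99) / 100
Allowed downtime = 52.56 minutes

52.56 minutes


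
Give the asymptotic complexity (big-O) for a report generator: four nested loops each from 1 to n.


Reasoning: four levels of nesting
Complexity: O(n^4)

O(n^4)


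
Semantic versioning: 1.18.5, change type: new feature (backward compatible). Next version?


Current: 1.18.5
Change category: 'new feature (backward compatible)' → minor bump
SemVer rule: minor bump → increment MINOR, reset PATCH to 0 (MAJOR unchanged)
New: 1.19.0

1.19.0


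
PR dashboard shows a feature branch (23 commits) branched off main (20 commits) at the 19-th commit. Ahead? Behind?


Common ancestor: commit #19
feature commits after divergence: 23 - 19 = 4
main commits after divergence: 20 - 19 = 1
feature is 4 commits ahead of main
main is 1 commits ahead of feature

feature ahead: 4, main ahead: 1


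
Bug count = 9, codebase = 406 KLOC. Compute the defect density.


Defect density = defects / KLOC
Defect density = 9 / 406
Defect density = 0.022 defects/KLOC

0.022 defects/KLOC


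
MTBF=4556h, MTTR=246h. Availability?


Availability = MTBF / (MTBF + MTTR)
Availability = 4556 / (4556 + 246)
Availability = 4556 / 4802
Availability = 94.8771%

94.8771%


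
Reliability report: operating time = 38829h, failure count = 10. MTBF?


Formula: MTBF = Total operating time / Number of failures
MTBF = 38829 / 10
MTBF = 3882.9 hours

3882.9 hours


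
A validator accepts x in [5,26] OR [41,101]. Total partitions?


Valid ranges: [5,26] and [41,101]
Class 1: x < 5 — invalid
Class 2: 5 ≤ x ≤ 26 — valid
Class 3: 26 < x < 41 — invalid (gap between ranges)
Class 4: 41 ≤ x ≤ 101 — valid
Class 5: x > 101 — invalid
Total equivalence classes: 5

5 equivalence classes


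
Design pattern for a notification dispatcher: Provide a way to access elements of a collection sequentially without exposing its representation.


This matches the Iterator pattern

Iterator


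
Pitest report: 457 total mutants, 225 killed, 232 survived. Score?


Mutation score = killed / total * 100
Mutation score = 225 / 457 * 100
Mutation score = 49.23%

49.23%


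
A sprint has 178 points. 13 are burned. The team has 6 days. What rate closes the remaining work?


Formula: Required rate = Remaining points / Days left
Remaining = 178 - 13 = 165 points
Required rate = 165 / 6 = 27.5 points/day

27.5 points/day


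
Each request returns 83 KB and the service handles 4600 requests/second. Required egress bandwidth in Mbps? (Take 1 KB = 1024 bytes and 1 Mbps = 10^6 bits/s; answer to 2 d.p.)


Formula: Mbps = payload_bytes * RPS * 8 / 1e6
Payload per request = 83 KB = 83 * 1024 = 84992 bytes
Total bytes/sec = 84992 * 4600 = 390963200
Total bits/sec = 390963200 * 8 = 3127705600
Mbps = 3127705600 / 1e6 = 3127.71

3127.71 Mbps


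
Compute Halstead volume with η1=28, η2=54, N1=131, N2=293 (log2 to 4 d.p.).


Formula: V = N * log2(η), where N = N1 + N2 and η = η1 + η2
η = 28 + 54 = 82
N = 131 + 293 = 424
log2(82) ≈ 6.3576
V = 424 * 6.3576 = 2695.62

2695.62


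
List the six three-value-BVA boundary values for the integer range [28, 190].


Range: [28, 190]
Boundaries: just below min, min, min+1, max-1, max, just above max
Values: [27, 28, 29, 189, 190, 191]

[27, 28, 29, 189, 190, 191]


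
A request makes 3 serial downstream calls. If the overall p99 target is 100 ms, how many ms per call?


Formula: per_stage = total_budget / stages
per_stage = 100 / 3
per_stage = 33.33 ms

33.33 ms


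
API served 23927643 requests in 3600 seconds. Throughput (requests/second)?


Formula: throughput = requests / seconds
throughput = 23927643 / 3600
throughput = 6646.57 requests/second

6646.57 requests/second


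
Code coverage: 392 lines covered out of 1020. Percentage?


Coverage = covered / total * 100
Coverage = 392 / 1020 * 100
Coverage = 38.43%

38.43%


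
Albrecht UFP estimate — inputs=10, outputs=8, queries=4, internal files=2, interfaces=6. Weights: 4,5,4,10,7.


UFP = EI*4 + EO*5 + EQ*4 + ILF*10 + EIF*7
UFP = 10*4 + 8*5 + 4*4 + 2*10 + 6*7
UFP = 40 + 40 + 16 + 20 + 42
UFP = 158

158


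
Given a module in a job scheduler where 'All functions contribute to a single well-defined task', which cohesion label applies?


Reasoning: Best: single purpose
Type: Functional cohesion

Functional cohesion


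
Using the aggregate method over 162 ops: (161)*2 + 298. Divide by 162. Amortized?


Formula: Amortized cost = Total cost / Operations
Total cost = (161 * 2) + (1 * 298)
Total cost = 322 + 298 = 620
Amortized = 620 / 162 = 3.8272

3.8272


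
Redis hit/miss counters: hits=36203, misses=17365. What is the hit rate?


Formula: hit rate = hits / (hits + misses) * 100
hit rate = 36203 / (36203 + 17365) * 100
hit rate = 36203 / 53568 * 100
hit rate = 67.58%

67.58%


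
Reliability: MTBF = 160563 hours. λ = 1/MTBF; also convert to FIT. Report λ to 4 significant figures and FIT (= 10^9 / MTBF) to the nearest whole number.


Formula: λ = 1 / MTBF; FIT = λ × 1e9 = 1e9 / MTBF
λ = 1 / 160563 ≈ 6.228e-06 failures/hour
FIT = 1e9 / 160563 ≈ 6228 failures per 1e9 hours (nearest whole number)

λ = 6.228e-06 /h, FIT = 6228


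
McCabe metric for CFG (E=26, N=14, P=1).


Formula: V(G) = E - N + 2P
V(G) = 26 - 14 + 2*1
V(G) = 12 + 2
V(G) = 14

14


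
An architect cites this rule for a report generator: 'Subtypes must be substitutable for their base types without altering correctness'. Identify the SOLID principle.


This describes the Liskov Substitution Principle (LSP)

Liskov Substitution Principle (LSP)


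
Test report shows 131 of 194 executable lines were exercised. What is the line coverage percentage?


Coverage = covered / total * 100
Coverage = 131 / 194 * 100
Coverage = 67.53%

67.53%


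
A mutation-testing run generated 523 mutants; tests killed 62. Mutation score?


Mutation score = killed / total * 100
Mutation score = 62 / 523 * 100
Mutation score = 11.85%

11.85%


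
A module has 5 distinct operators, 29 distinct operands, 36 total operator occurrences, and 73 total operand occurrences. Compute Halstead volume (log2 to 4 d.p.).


Formula: V = N * log2(η), where N = N1 + N2 and η = η1 + η2
η = 5 + 29 = 34
N = 36 + 73 = 109
log2(34) ≈ 5.0875
V = 109 * 5.0875 = 554.54

554.54


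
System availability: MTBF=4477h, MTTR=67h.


Availability = MTBF / (MTBF + MTTR)
Availability = 4477 / (4477 + 67)
Availability = 4477 / 4544
Availability = 98.5255%

98.5255%


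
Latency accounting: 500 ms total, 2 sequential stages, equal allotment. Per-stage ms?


Formula: per_stage = total_budget / stages
per_stage = 500 / 2
per_stage = 250.0 ms

250.0 ms


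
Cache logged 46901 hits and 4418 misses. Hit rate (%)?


Formula: hit rate = hits / (hits + misses) * 100
hit rate = 46901 / (46901 + 4418) * 100
hit rate = 46901 / 51319 * 100
hit rate = 91.39%

91.39%


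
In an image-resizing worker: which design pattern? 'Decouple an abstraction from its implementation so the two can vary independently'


This matches the Bridge pattern

Bridge


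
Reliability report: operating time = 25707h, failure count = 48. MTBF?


Formula: MTBF = Total operating time / Number of failures
MTBF = 25707 / 48
MTBF = 535.56 hours

535.56 hours


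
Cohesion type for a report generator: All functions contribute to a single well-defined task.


Reasoning: Best: single purpose
Type: Functional cohesion

Functional cohesion


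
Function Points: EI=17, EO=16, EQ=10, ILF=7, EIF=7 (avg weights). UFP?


UFP = EI*4 + EO*5 + EQ*4 + ILF*10 + EIF*7
UFP = 17*4 + 16*5 + 10*4 + 7*10 + 7*7
UFP = 68 + 80 + 40 + 70 + 49
UFP = 307

307


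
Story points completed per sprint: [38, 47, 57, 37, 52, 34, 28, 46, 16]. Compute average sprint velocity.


Formula: Avg velocity = Total points / Number of sprints
Points: [38, 47, 57, 37, 52, 34, 28, 46, 16]
Sum = 38 + 47 + 57 + 37 + 52 + 34 + 28 + 46 + 16 = 355
Avg velocity = 355 / 9 = 39.44 points/sprint

39.44 points/sprint


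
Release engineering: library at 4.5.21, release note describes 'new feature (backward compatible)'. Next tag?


Current: 4.5.21
Change category: 'new feature (backward compatible)' → minor bump
SemVer rule: minor bump → increment MINOR, reset PATCH to 0 (MAJOR unchanged)
New: 4.6.0

4.6.0


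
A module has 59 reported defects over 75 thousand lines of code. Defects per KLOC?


Defect density = defects / KLOC
Defect density = 59 / 75
Defect density = 0.787 defects/KLOC

0.787 defects/KLOC


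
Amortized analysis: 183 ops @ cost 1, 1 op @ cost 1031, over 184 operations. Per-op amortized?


Formula: Amortized cost = Total cost / Operations
Total cost = (183 * 1) + (1 * 1031)
Total cost = 183 + 1031 = 1214
Amortized = 1214 / 184 = 6.5978

6.5978


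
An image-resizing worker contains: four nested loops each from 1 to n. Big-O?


Reasoning: four levels of nesting
Complexity: O(n^4)

O(n^4)


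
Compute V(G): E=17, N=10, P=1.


Formula: V(G) = E - N + 2P
V(G) = 17 - 10 + 2*1
V(G) = 7 + 2
V(G) = 9

9


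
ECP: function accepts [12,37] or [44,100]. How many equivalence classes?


Valid ranges: [12,37] and [44,100]
Class 1: x < 12 — invalid
Class 2: 12 ≤ x ≤ 37 — valid
Class 3: 37 < x < 44 — invalid (gap between ranges)
Class 4: 44 ≤ x ≤ 100 — valid
Class 5: x > 100 — invalid
Total equivalence classes: 5

5 equivalence classes


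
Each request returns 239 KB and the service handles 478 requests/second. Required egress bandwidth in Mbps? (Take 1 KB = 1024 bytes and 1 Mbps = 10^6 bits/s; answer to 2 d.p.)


Formula: Mbps = payload_bytes * RPS * 8 / 1e6
Payload per request = 239 KB = 239 * 1024 = 244736 bytes
Total bytes/sec = 244736 * 478 = 116983808
Total bits/sec = 116983808 * 8 = 935870464
Mbps = 935870464 / 1e6 = 935.87

935.87 Mbps


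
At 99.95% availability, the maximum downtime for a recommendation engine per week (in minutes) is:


Formula: allowed downtime = period * (100 - SLA) / 100
Period (week) = 10080 minutes
Unavailability fraction = (100 - 99.95) / 100
Allowed downtime = 10080 * (100 - 99.95) / 100
Allowed downtime = 5.04 minutes

5.04 minutes


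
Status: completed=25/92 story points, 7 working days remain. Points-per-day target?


Formula: Required rate = Remaining points / Days left
Remaining = 92 - 25 = 67 points
Required rate = 67 / 7 = 9.57 points/day

9.57 points/day


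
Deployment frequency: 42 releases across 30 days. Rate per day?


Formula: deployments per day = releases / days
= 42 / 30
= 1.4 deploys/day
(equivalently, 9.8 deploys/week)

1.4 deploys/day


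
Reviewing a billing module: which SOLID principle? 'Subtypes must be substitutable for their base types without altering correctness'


This describes the Liskov Substitution Principle (LSP)

Liskov Substitution Principle (LSP)


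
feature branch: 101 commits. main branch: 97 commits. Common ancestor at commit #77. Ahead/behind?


Common ancestor: commit #77
feature commits after divergence: 101 - 77 = 24
main commits after divergence: 97 - 77 = 20
feature is 24 commits ahead of main
main is 20 commits ahead of feature

feature ahead: 24, main ahead: 20


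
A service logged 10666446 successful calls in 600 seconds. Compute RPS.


Formula: throughput = requests / seconds
throughput = 10666446 / 600
throughput = 17777.41 requests/second

17777.41 requests/second


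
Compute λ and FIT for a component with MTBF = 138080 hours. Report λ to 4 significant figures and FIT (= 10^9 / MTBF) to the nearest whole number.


Formula: λ = 1 / MTBF; FIT = λ × 1e9 = 1e9 / MTBF
λ = 1 / 138080 ≈ 7.242e-06 failures/hour
FIT = 1e9 / 138080 ≈ 7242 failures per 1e9 hours (nearest whole number)

λ = 7.242e-06 /h, FIT = 7242


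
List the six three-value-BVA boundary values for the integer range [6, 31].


Range: [6, 31]
Boundaries: just below min, min, min+1, max-1, max, just above max
Values: [5, 6, 7, 30, 31, 32]

[5, 6, 7, 30, 31, 32]


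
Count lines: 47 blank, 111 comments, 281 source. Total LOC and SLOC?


Total LOC = blank + comment + code
Total LOC = 47 + 111 + 281 = 439
SLOC (source only) = code = 281

Total LOC: 439, SLOC: 281


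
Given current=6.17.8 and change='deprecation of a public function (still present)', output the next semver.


Current: 6.17.8
Change category: 'deprecation of a public function (still present)' → minor bump
SemVer rule: minor bump → increment MINOR, reset PATCH to 0 (MAJOR unchanged)
New: 6.18.0

6.18.0


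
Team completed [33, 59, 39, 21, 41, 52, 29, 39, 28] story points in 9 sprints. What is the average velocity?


Formula: Avg velocity = Total points / Number of sprints
Points: [33, 59, 39, 21, 41, 52, 29, 39, 28]
Sum = 33 + 59 + 39 + 21 + 41 + 52 + 29 + 39 + 28 = 341
Avg velocity = 341 / 9 = 37.89 points/sprint

37.89 points/sprint


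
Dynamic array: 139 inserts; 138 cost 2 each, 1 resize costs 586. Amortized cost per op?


Formula: Amortized cost = Total cost / Operations
Total cost = (138 * 2) + (1 * 586)
Total cost = 276 + 586 = 862
Amortized = 862 / 139 = 6.2014

6.2014


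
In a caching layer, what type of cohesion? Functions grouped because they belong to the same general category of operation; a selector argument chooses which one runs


Reasoning: Grouped by category of activity, not by data or sequence
Type: Logical cohesion

Logical cohesion


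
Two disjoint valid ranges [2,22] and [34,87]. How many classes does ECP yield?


Valid ranges: [2,22] and [34,87]
Class 1: x < 2 — invalid
Class 2: 2 ≤ x ≤ 22 — valid
Class 3: 22 < x < 34 — invalid (gap between ranges)
Class 4: 34 ≤ x ≤ 87 — valid
Class 5: x > 87 — invalid
Total equivalence classes: 5

5 equivalence classes


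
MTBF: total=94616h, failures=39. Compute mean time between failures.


Formula: MTBF = Total operating time / Number of failures
MTBF = 94616 / 39
MTBF = 2426.05 hours

2426.05 hours


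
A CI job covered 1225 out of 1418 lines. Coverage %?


Coverage = covered / total * 100
Coverage = 1225 / 1418 * 100
Coverage = 86.39%

86.39%


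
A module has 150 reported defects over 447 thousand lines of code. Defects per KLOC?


Defect density = defects / KLOC
Defect density = 150 / 447
Defect density = 0.336 defects/KLOC

0.336 defects/KLOC


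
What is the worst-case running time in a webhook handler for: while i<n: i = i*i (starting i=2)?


Reasoning: squaring drives double-exponential growth; iterations ~ log log n
Complexity: O(log log n)

O(log log n)


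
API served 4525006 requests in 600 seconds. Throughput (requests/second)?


Formula: throughput = requests / seconds
throughput = 4525006 / 600
throughput = 7541.68 requests/second

7541.68 requests/second


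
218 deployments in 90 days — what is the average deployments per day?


Formula: deployments per day = releases / days
= 218 / 90
= 2.422 deploys/day
(equivalently, 16.96 deploys/week)

2.422 deploys/day


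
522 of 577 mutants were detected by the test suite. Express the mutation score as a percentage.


Mutation score = killed / total * 100
Mutation score = 522 / 577 * 100
Mutation score = 90.47%

90.47%


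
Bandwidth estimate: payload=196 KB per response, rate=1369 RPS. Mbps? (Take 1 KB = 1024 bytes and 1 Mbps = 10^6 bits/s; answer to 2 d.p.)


Formula: Mbps = payload_bytes * RPS * 8 / 1e6
Payload per request = 196 KB = 196 * 1024 = 200704 bytes
Total bytes/sec = 200704 * 1369 = 274763776
Total bits/sec = 274763776 * 8 = 2198110208
Mbps = 2198110208 / 1e6 = 2198.11

2198.11 Mbps


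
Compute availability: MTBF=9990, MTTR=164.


Availability = MTBF / (MTBF + MTTR)
Availability = 9990 / (9990 + 164)
Availability = 9990 / 10154
Availability = 98.3849%

98.3849%


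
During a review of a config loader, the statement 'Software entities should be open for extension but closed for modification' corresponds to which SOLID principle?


This describes the Open/Closed Principle (OCP)

Open/Closed Principle (OCP)


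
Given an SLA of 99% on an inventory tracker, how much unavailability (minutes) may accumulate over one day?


Formula: allowed downtime = period * (100 - SLA) / 100
Period (day) = 1440 minutes
Unavailability fraction = (100 - 99.0) / 100
Allowed downtime = 1440 * (100 - 99.0) / 100
Allowed downtime = 14.4 minutes

14.4 minutes


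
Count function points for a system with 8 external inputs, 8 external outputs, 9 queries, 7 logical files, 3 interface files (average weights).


UFP = EI*4 + EO*5 + EQ*4 + ILF*10 + EIF*7
UFP = 8*4 + 8*5 + 9*4 + 7*10 + 3*7
UFP = 32 + 40 + 36 + 70 + 21
UFP = 199

199


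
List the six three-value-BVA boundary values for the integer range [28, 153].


Range: [28, 153]
Boundaries: just below min, min, min+1, max-1, max, just above max
Values: [27, 28, 29, 152, 153, 154]

[27, 28, 29, 152, 153, 154]


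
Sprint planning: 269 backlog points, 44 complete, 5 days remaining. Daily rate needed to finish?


Formula: Required rate = Remaining points / Days left
Remaining = 269 - 44 = 225 points
Required rate = 225 / 5 = 45.0 points/day

45.0 points/day


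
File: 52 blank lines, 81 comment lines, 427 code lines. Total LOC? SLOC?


Total LOC = blank + comment + code
Total LOC = 52 + 81 + 427 = 560
SLOC (source only) = code = 427

Total LOC: 560, SLOC: 427


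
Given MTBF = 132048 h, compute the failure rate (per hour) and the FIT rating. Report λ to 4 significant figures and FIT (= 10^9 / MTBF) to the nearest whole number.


Formula: λ = 1 / MTBF; FIT = λ × 1e9 = 1e9 / MTBF
λ = 1 / 132048 ≈ 7.573e-06 failures/hour
FIT = 1e9 / 132048 ≈ 7573 failures per 1e9 hours (nearest whole number)

λ = 7.573e-06 /h, FIT = 7573


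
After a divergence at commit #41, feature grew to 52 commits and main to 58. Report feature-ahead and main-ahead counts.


Common ancestor: commit #41
feature commits after divergence: 52 - 41 = 11
main commits after divergence: 58 - 41 = 17
feature is 11 commits ahead of main
main is 17 commits ahead of feature

feature ahead: 11, main ahead: 17
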